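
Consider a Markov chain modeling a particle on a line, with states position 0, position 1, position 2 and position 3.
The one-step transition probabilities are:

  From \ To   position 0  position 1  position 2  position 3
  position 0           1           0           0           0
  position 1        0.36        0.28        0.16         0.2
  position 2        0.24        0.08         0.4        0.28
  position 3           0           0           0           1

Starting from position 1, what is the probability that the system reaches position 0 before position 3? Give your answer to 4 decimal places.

0.6069

Let h(s) be the probability of absorption at position 0 starting from transient state s. Then h(position 0) = 1 and h(position 3) = 0. By first-step analysis:
h(position 1) = 0.36·1 + 0.28·h(position 1) + 0.16·h(position 2) + 0.2·0
h(position 2) = 0.24·1 + 0.08·h(position 1) + 0.4·h(position 2) + 0.28·0
Solving: h(position 1) = 0.6069, h(position 2) = 0.4809.
Starting from position 1, the probability is 0.6069.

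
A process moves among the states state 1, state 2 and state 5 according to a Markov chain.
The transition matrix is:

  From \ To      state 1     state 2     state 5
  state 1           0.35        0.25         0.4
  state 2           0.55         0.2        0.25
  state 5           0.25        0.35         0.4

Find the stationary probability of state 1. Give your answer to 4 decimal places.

Let the stationary distribution be π with π = πP and π_1 + π_2 + π_3 = 1.
π_1 = 0.35·π_1 + 0.55·π_2 + 0.25·π_3
π_2 = 0.25·π_1 + 0.2·π_2 + 0.35·π_3
Solving with the normalization constraint gives π = (0.3685, 0.2723, 0.3592).
So the stationary probability of state 1 is 0.3685.

0.3685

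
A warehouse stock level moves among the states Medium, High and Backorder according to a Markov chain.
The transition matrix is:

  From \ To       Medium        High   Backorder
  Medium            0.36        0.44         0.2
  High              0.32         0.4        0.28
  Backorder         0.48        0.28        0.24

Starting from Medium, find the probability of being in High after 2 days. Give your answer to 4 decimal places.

Sum over the intermediate state after 1 day:
P = P(Medium→Medium)·P(Medium→High) + P(Medium→High)·P(High→High) + P(Medium→Backorder)·P(Backorder→High)
  = 0.36×0.44 + 0.44×0.4 + 0.2×0.28
  = 0.1584 + 0.1760 + 0.0560 = 0.3904

0.3904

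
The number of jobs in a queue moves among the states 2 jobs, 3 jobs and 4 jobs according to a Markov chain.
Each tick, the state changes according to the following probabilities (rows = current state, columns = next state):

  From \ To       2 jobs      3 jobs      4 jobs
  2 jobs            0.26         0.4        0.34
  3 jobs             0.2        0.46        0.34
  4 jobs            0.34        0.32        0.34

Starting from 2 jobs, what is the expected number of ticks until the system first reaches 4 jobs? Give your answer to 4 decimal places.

2.9412

Let t(s) be the expected number of ticks to first reach 4 jobs from state s, with t(4 jobs) = 0. Conditioning on the first tick:
t(2 jobs) = 1 + 0.26·t(2 jobs) + 0.4·t(3 jobs)
t(3 jobs) = 1 + 0.2·t(2 jobs) + 0.46·t(3 jobs)
Solving: t(2 jobs) = 2.9412, t(3 jobs) = 2.9412.
Expected ticks from 2 jobs to 4 jobs: 2.9412.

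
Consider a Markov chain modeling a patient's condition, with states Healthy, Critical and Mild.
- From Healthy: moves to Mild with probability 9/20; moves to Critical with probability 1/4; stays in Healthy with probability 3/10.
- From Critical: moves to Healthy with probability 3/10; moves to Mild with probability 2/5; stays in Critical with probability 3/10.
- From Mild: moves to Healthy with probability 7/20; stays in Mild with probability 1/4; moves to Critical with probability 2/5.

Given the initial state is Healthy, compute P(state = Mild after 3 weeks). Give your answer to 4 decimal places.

0.3640

Propagate the distribution vector 3 weeks from Healthy.
After 0 weeks: (1.0000, 0.0000, 0.0000)
After 1 week: (0.3000, 0.2500, 0.4500)
After 2 weeks: (0.3225, 0.3300, 0.3475)
After 3 weeks: (0.3174, 0.3186, 0.3640)
P(in Mild after 3 weeks) = 0.3640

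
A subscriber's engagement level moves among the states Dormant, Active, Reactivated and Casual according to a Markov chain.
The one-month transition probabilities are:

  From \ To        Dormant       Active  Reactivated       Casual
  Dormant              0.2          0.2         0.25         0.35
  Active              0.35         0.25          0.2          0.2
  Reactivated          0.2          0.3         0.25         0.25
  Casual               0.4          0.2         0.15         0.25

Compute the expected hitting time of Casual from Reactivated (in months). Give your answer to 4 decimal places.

3.8344

Let t(s) be the expected number of months to first reach Casual from state s, with t(Casual) = 0. Conditioning on the first month:
t(Dormant) = 1 + 0.2·t(Dormant) + 0.2·t(Active) + 0.25·t(Reactivated)
t(Active) = 1 + 0.35·t(Dormant) + 0.25·t(Active) + 0.2·t(Reactivated)
t(Reactivated) = 1 + 0.2·t(Dormant) + 0.3·t(Active) + 0.25·t(Reactivated)
Solving: t(Dormant) = 3.4383, t(Active) = 3.9604, t(Reactivated) = 3.8344.
Expected months from Reactivated to Casual: 3.8344.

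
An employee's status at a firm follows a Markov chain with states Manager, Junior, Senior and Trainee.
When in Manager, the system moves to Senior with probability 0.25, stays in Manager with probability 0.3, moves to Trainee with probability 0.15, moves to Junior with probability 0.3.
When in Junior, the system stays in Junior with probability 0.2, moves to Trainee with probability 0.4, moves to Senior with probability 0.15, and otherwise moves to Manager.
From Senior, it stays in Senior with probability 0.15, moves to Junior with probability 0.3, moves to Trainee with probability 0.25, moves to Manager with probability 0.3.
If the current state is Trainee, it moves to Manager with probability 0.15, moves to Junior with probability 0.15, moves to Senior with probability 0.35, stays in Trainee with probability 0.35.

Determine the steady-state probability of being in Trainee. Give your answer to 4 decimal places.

0.2894

Let the stationary distribution be π with π = πP and π_1 + π_2 + π_3 + π_4 = 1.
π_1 = 0.3·π_1 + 0.25·π_2 + 0.3·π_3 + 0.15·π_4
π_2 = 0.3·π_1 + 0.2·π_2 + 0.3·π_3 + 0.15·π_4
π_3 = 0.25·π_1 + 0.15·π_2 + 0.15·π_3 + 0.35·π_4
Solving with the normalization constraint gives π = (0.2449, 0.2333, 0.2324, 0.2894).
So the stationary probability of Trainee is 0.2894.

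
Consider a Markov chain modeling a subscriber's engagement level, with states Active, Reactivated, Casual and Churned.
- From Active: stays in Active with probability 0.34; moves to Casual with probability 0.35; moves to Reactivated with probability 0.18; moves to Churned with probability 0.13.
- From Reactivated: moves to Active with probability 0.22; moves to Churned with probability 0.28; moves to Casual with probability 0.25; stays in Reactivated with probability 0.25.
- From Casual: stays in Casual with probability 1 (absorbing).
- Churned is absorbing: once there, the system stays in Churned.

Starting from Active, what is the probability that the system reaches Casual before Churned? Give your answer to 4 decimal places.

0.6752

Let h(s) be the probability of absorption at Casual starting from transient state s. Then h(Casual) = 1 and h(Churned) = 0. By first-step analysis:
h(Active) = 0.34·h(Active) + 0.18·h(Reactivated) + 0.35·1 + 0.13·0
h(Reactivated) = 0.22·h(Active) + 0.25·h(Reactivated) + 0.25·1 + 0.28·0
Solving: h(Active) = 0.6752, h(Reactivated) = 0.5314.
Starting from Active, the probability is 0.6752.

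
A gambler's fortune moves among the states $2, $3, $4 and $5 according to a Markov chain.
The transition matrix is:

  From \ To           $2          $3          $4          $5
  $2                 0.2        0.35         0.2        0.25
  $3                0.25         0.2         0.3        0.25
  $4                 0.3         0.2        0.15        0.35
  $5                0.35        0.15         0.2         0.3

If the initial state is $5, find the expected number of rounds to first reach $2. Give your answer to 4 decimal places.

3.0979

Let t(s) be the expected number of rounds to first reach $2 from state s, with t($2) = 0. Conditioning on the first round:
t($3) = 1 + 0.2·t($3) + 0.3·t($4) + 0.25·t($5)
t($4) = 1 + 0.2·t($3) + 0.15·t($4) + 0.35·t($5)
t($5) = 1 + 0.15·t($3) + 0.2·t($4) + 0.3·t($5)
Solving: t($3) = 3.4413, t($4) = 3.2618, t($5) = 3.0979.
Expected rounds from $5 to $2: 3.0979.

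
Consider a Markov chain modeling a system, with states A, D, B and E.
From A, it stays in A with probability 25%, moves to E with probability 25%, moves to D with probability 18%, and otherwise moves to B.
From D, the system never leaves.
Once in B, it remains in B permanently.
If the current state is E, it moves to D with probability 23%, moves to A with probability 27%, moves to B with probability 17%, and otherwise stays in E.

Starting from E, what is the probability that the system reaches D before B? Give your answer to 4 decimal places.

Let h(s) be the probability of absorption at D starting from transient state s. Then h(D) = 1 and h(B) = 0. By first-step analysis:
h(A) = 0.25·h(A) + 0.18·1 + 0.32·0 + 0.25·h(E)
h(E) = 0.27·h(A) + 0.23·1 + 0.17·0 + 0.33·h(E)
Solving: h(A) = 0.4094, h(E) = 0.5083.
Starting from E, the probability is 0.5083.

0.5083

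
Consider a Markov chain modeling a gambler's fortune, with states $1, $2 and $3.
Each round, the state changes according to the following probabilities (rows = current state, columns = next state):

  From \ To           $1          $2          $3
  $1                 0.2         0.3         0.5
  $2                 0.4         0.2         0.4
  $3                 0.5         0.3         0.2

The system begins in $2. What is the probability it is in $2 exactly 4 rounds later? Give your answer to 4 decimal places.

Propagate the distribution vector 4 rounds from $2.
After 0 rounds: (0.0000, 1.0000, 0.0000)
After 1 round: (0.4000, 0.2000, 0.4000)
After 2 rounds: (0.3600, 0.2800, 0.3600)
After 3 rounds: (0.3640, 0.2720, 0.3640)
After 4 rounds: (0.3636, 0.2728, 0.3636)
P(in $2 after 4 rounds) = 0.2728

0.2728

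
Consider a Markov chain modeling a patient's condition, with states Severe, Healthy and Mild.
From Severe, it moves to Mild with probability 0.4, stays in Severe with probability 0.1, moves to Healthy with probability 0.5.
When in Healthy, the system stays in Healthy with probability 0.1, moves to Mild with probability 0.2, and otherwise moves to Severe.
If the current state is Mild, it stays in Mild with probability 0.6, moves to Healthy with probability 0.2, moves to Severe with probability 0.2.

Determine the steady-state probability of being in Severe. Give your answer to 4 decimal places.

0.3019

Let the stationary distribution be π with π = πP and π_1 + π_2 + π_3 = 1.
π_1 = 0.1·π_1 + 0.7·π_2 + 0.2·π_3
π_2 = 0.5·π_1 + 0.1·π_2 + 0.2·π_3
Solving with the normalization constraint gives π = (0.3019, 0.2642, 0.4340).
So the stationary probability of Severe is 0.3019.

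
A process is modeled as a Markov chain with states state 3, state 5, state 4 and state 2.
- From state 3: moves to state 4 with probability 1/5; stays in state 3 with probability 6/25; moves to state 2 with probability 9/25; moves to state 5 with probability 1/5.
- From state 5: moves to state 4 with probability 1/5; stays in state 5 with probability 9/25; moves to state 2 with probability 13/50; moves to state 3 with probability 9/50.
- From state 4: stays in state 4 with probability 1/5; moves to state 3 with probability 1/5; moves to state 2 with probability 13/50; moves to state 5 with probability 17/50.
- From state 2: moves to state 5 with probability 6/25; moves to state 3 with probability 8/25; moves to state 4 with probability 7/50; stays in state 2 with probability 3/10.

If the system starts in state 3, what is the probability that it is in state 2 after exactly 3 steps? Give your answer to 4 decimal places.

0.2968

Propagate the distribution vector 3 steps from state 3.
After 0 steps: (1.0000, 0.0000, 0.0000, 0.0000)
After 1 step: (0.2400, 0.2000, 0.2000, 0.3600)
After 2 steps: (0.2488, 0.2744, 0.1784, 0.2984)
After 3 steps: (0.2403, 0.2808, 0.1821, 0.2968)
P(in state 2 after 3 steps) = 0.2968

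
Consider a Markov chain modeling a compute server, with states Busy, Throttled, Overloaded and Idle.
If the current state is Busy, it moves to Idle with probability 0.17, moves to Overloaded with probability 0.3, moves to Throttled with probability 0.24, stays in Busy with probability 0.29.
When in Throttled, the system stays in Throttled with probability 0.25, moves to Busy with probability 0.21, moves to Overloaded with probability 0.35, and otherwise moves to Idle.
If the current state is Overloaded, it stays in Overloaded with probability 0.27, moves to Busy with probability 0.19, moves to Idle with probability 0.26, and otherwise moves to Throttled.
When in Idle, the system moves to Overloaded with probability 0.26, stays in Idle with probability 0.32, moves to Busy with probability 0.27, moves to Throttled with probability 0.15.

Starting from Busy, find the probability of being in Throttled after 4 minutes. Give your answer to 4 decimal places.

0.2329

Propagate the distribution vector 4 minutes from Busy.
After 0 minutes: (1.0000, 0.0000, 0.0000, 0.0000)
After 1 minute: (0.2900, 0.2400, 0.3000, 0.1700)
After 2 minutes: (0.2374, 0.2391, 0.2962, 0.2273)
After 3 minutes: (0.2367, 0.2338, 0.2940, 0.2355)
After 4 minutes: (0.2372, 0.2329, 0.2934, 0.2365)
P(in Throttled after 4 minutes) = 0.2329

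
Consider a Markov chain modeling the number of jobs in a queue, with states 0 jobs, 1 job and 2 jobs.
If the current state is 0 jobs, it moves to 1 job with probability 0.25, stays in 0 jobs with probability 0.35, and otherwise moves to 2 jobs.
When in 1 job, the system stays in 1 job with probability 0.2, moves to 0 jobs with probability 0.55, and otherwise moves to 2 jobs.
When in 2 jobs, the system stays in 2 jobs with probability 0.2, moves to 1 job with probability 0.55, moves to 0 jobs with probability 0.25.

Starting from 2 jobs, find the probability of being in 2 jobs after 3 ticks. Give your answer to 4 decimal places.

Propagate the distribution vector 3 ticks from 2 jobs.
After 0 ticks: (0.0000, 0.0000, 1.0000)
After 1 tick: (0.2500, 0.5500, 0.2000)
After 2 ticks: (0.4400, 0.2825, 0.2775)
After 3 ticks: (0.3788, 0.3191, 0.3021)
P(in 2 jobs after 3 ticks) = 0.3021

0.3021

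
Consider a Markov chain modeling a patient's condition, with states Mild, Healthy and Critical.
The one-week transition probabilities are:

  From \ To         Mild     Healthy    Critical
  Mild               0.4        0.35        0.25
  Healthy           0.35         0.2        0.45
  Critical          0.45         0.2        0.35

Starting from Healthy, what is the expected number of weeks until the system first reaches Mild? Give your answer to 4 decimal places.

Let t(s) be the expected number of weeks to first reach Mild from state s, with t(Mild) = 0. Conditioning on the first week:
t(Healthy) = 1 + 0.2·t(Healthy) + 0.45·t(Critical)
t(Critical) = 1 + 0.2·t(Healthy) + 0.35·t(Critical)
Solving: t(Healthy) = 2.5581, t(Critical) = 2.3256.
Expected weeks from Healthy to Mild: 2.5581.

2.5581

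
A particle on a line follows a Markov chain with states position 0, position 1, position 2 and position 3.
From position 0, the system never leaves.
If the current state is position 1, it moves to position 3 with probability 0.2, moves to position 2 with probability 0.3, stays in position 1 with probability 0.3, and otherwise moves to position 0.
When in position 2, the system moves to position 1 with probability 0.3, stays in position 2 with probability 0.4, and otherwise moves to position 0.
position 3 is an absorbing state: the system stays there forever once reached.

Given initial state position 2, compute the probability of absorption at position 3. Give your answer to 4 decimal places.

0.1818

Let h(s) be the probability of absorption at position 3 starting from transient state s. Then h(position 3) = 1 and h(position 0) = 0. By first-step analysis:
h(position 1) = 0.2·0 + 0.3·h(position 1) + 0.3·h(position 2) + 0.2·1
h(position 2) = 0.3·0 + 0.3·h(position 1) + 0.4·h(position 2)
Solving: h(position 1) = 0.3636, h(position 2) = 0.1818.
Starting from position 2, the probability is 0.1818.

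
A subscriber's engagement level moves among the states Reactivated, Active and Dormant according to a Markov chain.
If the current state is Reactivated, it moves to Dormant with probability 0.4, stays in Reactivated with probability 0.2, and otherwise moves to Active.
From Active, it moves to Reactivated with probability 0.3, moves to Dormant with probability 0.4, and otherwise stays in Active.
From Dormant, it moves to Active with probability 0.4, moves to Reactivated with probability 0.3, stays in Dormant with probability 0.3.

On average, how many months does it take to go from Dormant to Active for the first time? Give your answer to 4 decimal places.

2.5000

Let t(s) be the expected number of months to first reach Active from state s, with t(Active) = 0. Conditioning on the first month:
t(Reactivated) = 1 + 0.2·t(Reactivated) + 0.4·t(Dormant)
t(Dormant) = 1 + 0.3·t(Reactivated) + 0.3·t(Dormant)
Solving: t(Reactivated) = 2.5000, t(Dormant) = 2.5000.
Expected months from Dormant to Active: 2.5000.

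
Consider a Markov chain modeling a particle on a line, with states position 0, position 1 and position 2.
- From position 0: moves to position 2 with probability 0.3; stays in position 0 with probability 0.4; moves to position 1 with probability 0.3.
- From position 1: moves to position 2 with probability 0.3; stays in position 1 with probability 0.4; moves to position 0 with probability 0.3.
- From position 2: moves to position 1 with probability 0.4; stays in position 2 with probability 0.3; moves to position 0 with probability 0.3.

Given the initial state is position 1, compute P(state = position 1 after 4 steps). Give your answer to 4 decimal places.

Propagate the distribution vector 4 steps from position 1.
After 0 steps: (0.0000, 1.0000, 0.0000)
After 1 step: (0.3000, 0.4000, 0.3000)
After 2 steps: (0.3300, 0.3700, 0.3000)
After 3 steps: (0.3330, 0.3670, 0.3000)
After 4 steps: (0.3333, 0.3667, 0.3000)
P(in position 1 after 4 steps) = 0.3667

0.3667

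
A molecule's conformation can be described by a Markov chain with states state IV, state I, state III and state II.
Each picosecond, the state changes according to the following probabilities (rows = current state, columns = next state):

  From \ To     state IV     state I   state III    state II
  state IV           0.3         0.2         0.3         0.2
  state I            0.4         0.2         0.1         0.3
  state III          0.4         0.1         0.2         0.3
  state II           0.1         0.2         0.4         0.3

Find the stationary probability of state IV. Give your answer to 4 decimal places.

Let the stationary distribution be π with π = πP and π_1 + π_2 + π_3 + π_4 = 1.
π_1 = 0.3·π_1 + 0.4·π_2 + 0.4·π_3 + 0.1·π_4
π_2 = 0.2·π_1 + 0.2·π_2 + 0.1·π_3 + 0.2·π_4
π_3 = 0.3·π_1 + 0.1·π_2 + 0.2·π_3 + 0.4·π_4
Solving with the normalization constraint gives π = (0.2897, 0.1734, 0.2658, 0.2710).
So the stationary probability of state IV is 0.2897.

0.2897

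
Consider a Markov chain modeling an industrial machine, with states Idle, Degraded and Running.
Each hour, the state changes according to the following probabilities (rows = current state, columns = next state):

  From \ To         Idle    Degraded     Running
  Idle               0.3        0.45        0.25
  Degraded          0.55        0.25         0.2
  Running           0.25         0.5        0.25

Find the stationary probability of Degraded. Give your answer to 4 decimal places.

0.3846

Let the stationary distribution be π with π = πP and π_1 + π_2 + π_3 = 1.
π_1 = 0.3·π_1 + 0.55·π_2 + 0.25·π_3
π_2 = 0.45·π_1 + 0.25·π_2 + 0.5·π_3
Solving with the normalization constraint gives π = (0.3846, 0.3846, 0.2308).
So the stationary probability of Degraded is 0.3846.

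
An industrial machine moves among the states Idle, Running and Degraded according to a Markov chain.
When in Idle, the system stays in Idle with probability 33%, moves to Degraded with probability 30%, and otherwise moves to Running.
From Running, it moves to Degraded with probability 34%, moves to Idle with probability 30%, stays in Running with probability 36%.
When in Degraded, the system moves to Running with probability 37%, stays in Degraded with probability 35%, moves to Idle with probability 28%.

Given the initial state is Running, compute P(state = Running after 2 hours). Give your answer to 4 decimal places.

Sum over the intermediate state after 1 hour:
P = P(Running→Idle)·P(Idle→Running) + P(Running→Running)·P(Running→Running) + P(Running→Degraded)·P(Degraded→Running)
  = 0.3×0.37 + 0.36×0.36 + 0.34×0.37
  = 0.1110 + 0.1296 + 0.1258 = 0.3664

0.3664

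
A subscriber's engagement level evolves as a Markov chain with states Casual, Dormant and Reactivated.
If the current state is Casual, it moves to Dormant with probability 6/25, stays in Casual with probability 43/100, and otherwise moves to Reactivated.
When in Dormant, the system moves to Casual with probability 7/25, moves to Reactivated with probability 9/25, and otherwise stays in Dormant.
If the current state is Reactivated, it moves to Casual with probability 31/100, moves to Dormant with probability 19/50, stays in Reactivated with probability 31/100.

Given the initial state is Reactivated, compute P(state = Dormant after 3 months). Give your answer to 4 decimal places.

0.3264

Propagate the distribution vector 3 months from Reactivated.
After 0 months: (0.0000, 0.0000, 1.0000)
After 1 month: (0.3100, 0.3800, 0.3100)
After 2 months: (0.3358, 0.3290, 0.3352)
After 3 months: (0.3404, 0.3264, 0.3332)
P(in Dormant after 3 months) = 0.3264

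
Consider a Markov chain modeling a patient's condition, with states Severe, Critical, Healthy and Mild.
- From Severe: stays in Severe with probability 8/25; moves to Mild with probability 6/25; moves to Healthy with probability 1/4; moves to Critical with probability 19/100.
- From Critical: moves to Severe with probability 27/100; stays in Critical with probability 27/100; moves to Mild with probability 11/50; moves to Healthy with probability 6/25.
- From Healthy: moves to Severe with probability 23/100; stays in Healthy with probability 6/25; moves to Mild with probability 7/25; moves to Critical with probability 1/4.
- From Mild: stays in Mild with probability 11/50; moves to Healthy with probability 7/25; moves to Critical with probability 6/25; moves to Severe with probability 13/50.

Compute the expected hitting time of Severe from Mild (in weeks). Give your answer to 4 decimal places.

Let t(s) be the expected number of weeks to first reach Severe from state s, with t(Severe) = 0. Conditioning on the first week:
t(Critical) = 1 + 0.27·t(Critical) + 0.24·t(Healthy) + 0.22·t(Mild)
t(Healthy) = 1 + 0.25·t(Critical) + 0.24·t(Healthy) + 0.28·t(Mild)
t(Mild) = 1 + 0.24·t(Critical) + 0.28·t(Healthy) + 0.22·t(Mild)
Solving: t(Critical) = 3.8809, t(Healthy) = 4.0388, t(Mild) = 3.9260.
Expected weeks from Mild to Severe: 3.9260.

3.9260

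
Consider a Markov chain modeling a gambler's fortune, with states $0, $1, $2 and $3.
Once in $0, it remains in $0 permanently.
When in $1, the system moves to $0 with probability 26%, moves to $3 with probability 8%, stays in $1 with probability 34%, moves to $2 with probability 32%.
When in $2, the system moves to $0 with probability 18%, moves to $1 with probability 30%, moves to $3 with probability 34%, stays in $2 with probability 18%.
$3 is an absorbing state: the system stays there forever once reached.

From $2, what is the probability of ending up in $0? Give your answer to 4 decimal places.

0.4420

Let h(s) be the probability of absorption at $0 starting from transient state s. Then h($0) = 1 and h($3) = 0. By first-step analysis:
h($1) = 0.26·1 + 0.34·h($1) + 0.32·h($2) + 0.08·0
h($2) = 0.18·1 + 0.3·h($1) + 0.18·h($2) + 0.34·0
Solving: h($1) = 0.6083, h($2) = 0.4420.
Starting from $2, the probability is 0.4420.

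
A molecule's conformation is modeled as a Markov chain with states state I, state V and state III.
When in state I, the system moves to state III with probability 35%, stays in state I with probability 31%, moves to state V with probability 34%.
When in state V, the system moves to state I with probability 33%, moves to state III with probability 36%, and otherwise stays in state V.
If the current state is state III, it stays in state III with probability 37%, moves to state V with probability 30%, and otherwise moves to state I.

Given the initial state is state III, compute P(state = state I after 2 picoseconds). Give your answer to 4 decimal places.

Sum over the intermediate state after 1 picosecond:
P = P(state III→state I)·P(state I→state I) + P(state III→state V)·P(state V→state I) + P(state III→state III)·P(state III→state I)
  = 0.33×0.31 + 0.3×0.33 + 0.37×0.33
  = 0.1023 + 0.0990 + 0.1221 = 0.3234

0.3234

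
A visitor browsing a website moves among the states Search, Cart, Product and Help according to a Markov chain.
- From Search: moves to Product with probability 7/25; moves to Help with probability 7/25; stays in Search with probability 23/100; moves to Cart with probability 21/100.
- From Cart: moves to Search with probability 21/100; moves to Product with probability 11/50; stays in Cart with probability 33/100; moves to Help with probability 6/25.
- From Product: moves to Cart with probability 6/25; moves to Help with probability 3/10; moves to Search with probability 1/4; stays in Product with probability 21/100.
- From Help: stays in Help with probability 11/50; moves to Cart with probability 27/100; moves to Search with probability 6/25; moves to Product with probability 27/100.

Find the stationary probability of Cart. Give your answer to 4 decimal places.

0.2646

Let the stationary distribution be π with π = πP and π_1 + π_2 + π_3 + π_4 = 1.
π_1 = 0.23·π_1 + 0.21·π_2 + 0.25·π_3 + 0.24·π_4
π_2 = 0.21·π_1 + 0.33·π_2 + 0.24·π_3 + 0.27·π_4
π_3 = 0.28·π_1 + 0.22·π_2 + 0.21·π_3 + 0.27·π_4
Solving with the normalization constraint gives π = (0.2322, 0.2646, 0.2444, 0.2588).
So the stationary probability of Cart is 0.2646.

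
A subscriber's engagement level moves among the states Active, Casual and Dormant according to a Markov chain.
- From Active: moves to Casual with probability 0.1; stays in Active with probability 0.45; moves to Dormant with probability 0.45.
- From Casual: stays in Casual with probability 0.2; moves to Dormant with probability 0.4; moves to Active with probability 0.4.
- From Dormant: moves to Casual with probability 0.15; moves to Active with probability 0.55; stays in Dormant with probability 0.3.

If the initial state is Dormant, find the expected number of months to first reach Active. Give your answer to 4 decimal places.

Let t(s) be the expected number of months to first reach Active from state s, with t(Active) = 0. Conditioning on the first month:
t(Casual) = 1 + 0.2·t(Casual) + 0.4·t(Dormant)
t(Dormant) = 1 + 0.15·t(Casual) + 0.3·t(Dormant)
Solving: t(Casual) = 2.2000, t(Dormant) = 1.9000.
Expected months from Dormant to Active: 1.9000.

1.9000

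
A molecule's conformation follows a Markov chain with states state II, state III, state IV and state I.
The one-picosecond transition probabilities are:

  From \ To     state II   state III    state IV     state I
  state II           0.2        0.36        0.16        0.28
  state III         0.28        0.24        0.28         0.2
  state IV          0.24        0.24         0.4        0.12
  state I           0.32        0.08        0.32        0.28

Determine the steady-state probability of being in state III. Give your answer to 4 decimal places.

0.2365

Let the stationary distribution be π with π = πP and π_1 + π_2 + π_3 + π_4 = 1.
π_1 = 0.2·π_1 + 0.28·π_2 + 0.24·π_3 + 0.32·π_4
π_2 = 0.36·π_1 + 0.24·π_2 + 0.24·π_3 + 0.08·π_4
π_3 = 0.16·π_1 + 0.28·π_2 + 0.4·π_3 + 0.32·π_4
Solving with the normalization constraint gives π = (0.2563, 0.2365, 0.2930, 0.2142).
So the stationary probability of state III is 0.2365.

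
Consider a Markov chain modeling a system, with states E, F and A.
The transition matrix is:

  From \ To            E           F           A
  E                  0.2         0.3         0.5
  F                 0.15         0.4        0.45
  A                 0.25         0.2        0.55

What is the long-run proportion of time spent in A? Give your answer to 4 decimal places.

0.5118

Let the stationary distribution be π with π = πP and π_1 + π_2 + π_3 = 1.
π_1 = 0.2·π_1 + 0.15·π_2 + 0.25·π_3
π_2 = 0.3·π_1 + 0.4·π_2 + 0.2·π_3
Solving with the normalization constraint gives π = (0.2118, 0.2765, 0.5118).
So the stationary probability of A is 0.5118.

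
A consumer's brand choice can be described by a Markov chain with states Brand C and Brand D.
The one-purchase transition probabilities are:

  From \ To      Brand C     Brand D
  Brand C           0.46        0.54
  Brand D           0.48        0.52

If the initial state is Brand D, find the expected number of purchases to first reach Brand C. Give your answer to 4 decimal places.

Let t(s) be the expected number of purchases to first reach Brand C from state s, with t(Brand C) = 0. Conditioning on the first purchase:
t(Brand D) = 1 + 0.52·t(Brand D)
Solving: t(Brand D) = 2.0833.
Expected purchases from Brand D to Brand C: 2.0833.

2.0833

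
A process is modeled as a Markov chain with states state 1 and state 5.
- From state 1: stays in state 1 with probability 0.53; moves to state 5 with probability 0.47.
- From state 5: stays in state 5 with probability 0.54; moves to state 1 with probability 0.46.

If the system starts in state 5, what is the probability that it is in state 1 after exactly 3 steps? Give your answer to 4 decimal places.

0.4945

Propagate the distribution vector 3 steps from state 5.
After 0 steps: (0.0000, 1.0000)
After 1 step: (0.4600, 0.5400)
After 2 steps: (0.4922, 0.5078)
After 3 steps: (0.4945, 0.5055)
P(in state 1 after 3 steps) = 0.4945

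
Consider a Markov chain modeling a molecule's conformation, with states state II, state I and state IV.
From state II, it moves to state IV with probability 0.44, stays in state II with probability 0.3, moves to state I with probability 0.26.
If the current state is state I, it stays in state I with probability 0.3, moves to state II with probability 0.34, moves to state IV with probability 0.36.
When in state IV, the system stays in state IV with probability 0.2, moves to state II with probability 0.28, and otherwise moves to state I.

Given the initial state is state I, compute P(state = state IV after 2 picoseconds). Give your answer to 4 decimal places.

0.3296

Sum over the intermediate state after 1 picosecond:
P = P(state I→state II)·P(state II→state IV) + P(state I→state I)·P(state I→state IV) + P(state I→state IV)·P(state IV→state IV)
  = 0.34×0.44 + 0.3×0.36 + 0.36×0.2
  = 0.1496 + 0.1080 + 0.0720 = 0.3296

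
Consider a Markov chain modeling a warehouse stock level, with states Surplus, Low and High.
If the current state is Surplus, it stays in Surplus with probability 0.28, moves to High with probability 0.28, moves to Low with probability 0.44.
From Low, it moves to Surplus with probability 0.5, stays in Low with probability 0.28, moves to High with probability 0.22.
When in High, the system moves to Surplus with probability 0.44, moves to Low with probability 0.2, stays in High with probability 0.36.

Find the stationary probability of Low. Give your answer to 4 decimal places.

Let the stationary distribution be π with π = πP and π_1 + π_2 + π_3 = 1.
π_1 = 0.28·π_1 + 0.5·π_2 + 0.44·π_3
π_2 = 0.44·π_1 + 0.28·π_2 + 0.2·π_3
Solving with the normalization constraint gives π = (0.3959, 0.3207, 0.2834).
So the stationary probability of Low is 0.3207.

0.3207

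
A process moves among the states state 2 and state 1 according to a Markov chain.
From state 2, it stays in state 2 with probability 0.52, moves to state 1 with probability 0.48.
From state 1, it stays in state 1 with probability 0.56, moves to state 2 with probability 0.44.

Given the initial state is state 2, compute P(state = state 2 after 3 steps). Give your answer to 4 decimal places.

Propagate the distribution vector 3 steps from state 2.
After 0 steps: (1.0000, 0.0000)
After 1 step: (0.5200, 0.4800)
After 2 steps: (0.4816, 0.5184)
After 3 steps: (0.4785, 0.5215)
P(in state 2 after 3 steps) = 0.4785

0.4785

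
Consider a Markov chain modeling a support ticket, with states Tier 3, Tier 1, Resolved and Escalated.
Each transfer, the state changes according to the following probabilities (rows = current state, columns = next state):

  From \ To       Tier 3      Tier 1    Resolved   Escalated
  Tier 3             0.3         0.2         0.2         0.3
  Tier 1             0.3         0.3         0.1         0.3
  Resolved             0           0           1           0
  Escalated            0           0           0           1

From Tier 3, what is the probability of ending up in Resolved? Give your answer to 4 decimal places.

Let h(s) be the probability of absorption at Resolved starting from transient state s. Then h(Resolved) = 1 and h(Escalated) = 0. By first-step analysis:
h(Tier 3) = 0.3·h(Tier 3) + 0.2·h(Tier 1) + 0.2·1 + 0.3·0
h(Tier 1) = 0.3·h(Tier 3) + 0.3·h(Tier 1) + 0.1·1 + 0.3·0
Solving: h(Tier 3) = 0.3721, h(Tier 1) = 0.3023.
Starting from Tier 3, the probability is 0.3721.

0.3721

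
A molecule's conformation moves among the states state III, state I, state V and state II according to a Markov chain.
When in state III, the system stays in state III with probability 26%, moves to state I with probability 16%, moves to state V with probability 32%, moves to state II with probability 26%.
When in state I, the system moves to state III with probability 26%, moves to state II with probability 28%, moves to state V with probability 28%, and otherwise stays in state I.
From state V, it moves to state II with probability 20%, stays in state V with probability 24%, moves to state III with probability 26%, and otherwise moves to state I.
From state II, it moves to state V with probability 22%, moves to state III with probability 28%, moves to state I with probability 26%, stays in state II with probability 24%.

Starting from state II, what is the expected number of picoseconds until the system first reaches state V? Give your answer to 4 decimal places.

3.8466

Let t(s) be the expected number of picoseconds to first reach state V from state s, with t(state V) = 0. Conditioning on the first picosecond:
t(state III) = 1 + 0.26·t(state III) + 0.16·t(state I) + 0.26·t(state II)
t(state I) = 1 + 0.26·t(state III) + 0.18·t(state I) + 0.28·t(state II)
t(state II) = 1 + 0.28·t(state III) + 0.26·t(state I) + 0.24·t(state II)
Solving: t(state III) = 3.4898, t(state I) = 3.6395, t(state II) = 3.8466.
Expected picoseconds from state II to state V: 3.8466.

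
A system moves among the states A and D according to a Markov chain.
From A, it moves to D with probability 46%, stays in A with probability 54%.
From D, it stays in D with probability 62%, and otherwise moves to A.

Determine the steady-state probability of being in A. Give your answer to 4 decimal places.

Let the stationary distribution be π with π = πP and π_1 + π_2 = 1.
π_1 = 0.54·π_1 + 0.38·π_2
Solving with the normalization constraint gives π = (0.4524, 0.5476).
So the stationary probability of A is 0.4524.

0.4524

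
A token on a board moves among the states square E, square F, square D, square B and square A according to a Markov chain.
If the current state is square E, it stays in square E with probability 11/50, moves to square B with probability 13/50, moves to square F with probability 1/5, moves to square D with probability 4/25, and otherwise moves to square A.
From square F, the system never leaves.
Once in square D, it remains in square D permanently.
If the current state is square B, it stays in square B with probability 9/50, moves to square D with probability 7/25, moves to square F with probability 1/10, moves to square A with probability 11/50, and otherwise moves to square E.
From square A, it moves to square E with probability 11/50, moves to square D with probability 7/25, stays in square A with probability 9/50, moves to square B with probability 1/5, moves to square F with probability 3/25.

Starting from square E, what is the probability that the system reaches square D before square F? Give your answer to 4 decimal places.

0.5622

Let h(s) be the probability of absorption at square D starting from transient state s. Then h(square D) = 1 and h(square F) = 0. By first-step analysis:
h(square E) = 0.22·h(square E) + 0.2·0 + 0.16·1 + 0.26·h(square B) + 0.16·h(square A)
h(square B) = 0.22·h(square E) + 0.1·0 + 0.28·1 + 0.18·h(square B) + 0.22·h(square A)
h(square A) = 0.22·h(square E) + 0.12·0 + 0.28·1 + 0.2·h(square B) + 0.18·h(square A)
Solving: h(square E) = 0.5622, h(square B) = 0.6681, h(square A) = 0.6553.
Starting from square E, the probability is 0.5622.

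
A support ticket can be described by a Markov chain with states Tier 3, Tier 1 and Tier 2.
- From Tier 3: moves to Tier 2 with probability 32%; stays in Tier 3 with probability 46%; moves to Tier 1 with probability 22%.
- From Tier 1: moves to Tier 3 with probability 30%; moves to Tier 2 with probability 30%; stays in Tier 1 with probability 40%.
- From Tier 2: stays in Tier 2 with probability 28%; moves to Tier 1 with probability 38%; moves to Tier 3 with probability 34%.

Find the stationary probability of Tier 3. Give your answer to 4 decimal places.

0.3715

Let the stationary distribution be π with π = πP and π_1 + π_2 + π_3 = 1.
π_1 = 0.46·π_1 + 0.3·π_2 + 0.34·π_3
π_2 = 0.22·π_1 + 0.4·π_2 + 0.38·π_3
Solving with the normalization constraint gives π = (0.3715, 0.3271, 0.3014).
So the stationary probability of Tier 3 is 0.3715.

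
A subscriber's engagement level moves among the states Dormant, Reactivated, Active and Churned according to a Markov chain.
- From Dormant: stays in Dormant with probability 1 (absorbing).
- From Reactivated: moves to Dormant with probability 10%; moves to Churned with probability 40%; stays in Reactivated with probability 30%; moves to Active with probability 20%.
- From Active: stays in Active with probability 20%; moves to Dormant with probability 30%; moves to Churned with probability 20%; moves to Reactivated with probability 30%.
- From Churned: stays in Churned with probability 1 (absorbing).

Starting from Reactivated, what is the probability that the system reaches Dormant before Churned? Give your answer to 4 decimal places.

0.2800

Let h(s) be the probability of absorption at Dormant starting from transient state s. Then h(Dormant) = 1 and h(Churned) = 0. By first-step analysis:
h(Reactivated) = 0.1·1 + 0.3·h(Reactivated) + 0.2·h(Active) + 0.4·0
h(Active) = 0.3·1 + 0.3·h(Reactivated) + 0.2·h(Active) + 0.2·0
Solving: h(Reactivated) = 0.2800, h(Active) = 0.4800.
Starting from Reactivated, the probability is 0.2800.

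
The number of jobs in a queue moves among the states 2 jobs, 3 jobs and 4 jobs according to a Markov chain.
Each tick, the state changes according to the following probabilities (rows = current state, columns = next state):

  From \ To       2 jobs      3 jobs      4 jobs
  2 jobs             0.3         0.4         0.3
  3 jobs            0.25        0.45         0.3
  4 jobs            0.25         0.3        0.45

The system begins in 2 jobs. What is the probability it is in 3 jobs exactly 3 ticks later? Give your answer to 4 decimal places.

Propagate the distribution vector 3 ticks from 2 jobs.
After 0 ticks: (1.0000, 0.0000, 0.0000)
After 1 tick: (0.3000, 0.4000, 0.3000)
After 2 ticks: (0.2650, 0.3900, 0.3450)
After 3 ticks: (0.2633, 0.3850, 0.3518)
P(in 3 jobs after 3 ticks) = 0.3850

0.3850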